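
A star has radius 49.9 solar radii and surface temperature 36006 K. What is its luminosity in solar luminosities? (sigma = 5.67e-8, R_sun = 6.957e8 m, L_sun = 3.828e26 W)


R = 49.9 * 6.957e8 m = 3.471543e+10 m. L = 4*pi*R^2*sigma*T^4 = 4*pi*(3.471543e+10)^2 * 5.67e-8 * 36006^4 = 1.443236585e+33 W. L/L_sun = 1.443236585e+33 / 3.828e26 = 3.770e+06

3.770e+06 L_sun


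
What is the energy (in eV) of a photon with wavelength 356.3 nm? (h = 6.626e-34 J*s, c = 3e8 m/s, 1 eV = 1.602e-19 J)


E = hc/lambda = 6.626e-34 * 3e8 / 3.563e-07 = 5.579e-19 J = 3.4825 eV

3.4825 eV


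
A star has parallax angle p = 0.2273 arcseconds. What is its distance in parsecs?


d = 1/p = 1/0.2273 = 4.3995

4.3995 pc


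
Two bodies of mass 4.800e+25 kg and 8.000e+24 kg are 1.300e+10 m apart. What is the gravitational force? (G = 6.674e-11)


F = G*m1*m2/r^2 = 6.674e-11 * 4.800e+25 * 8.000e+24 / (1.300e+10)^2 = 6.674e-11 * 3.840e+50 / 1.690e+20 = 1.516e+20

1.516e+20 N


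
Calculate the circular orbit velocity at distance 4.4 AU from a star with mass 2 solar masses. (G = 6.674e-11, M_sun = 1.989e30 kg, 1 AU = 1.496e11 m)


v = sqrt(GM/r) = sqrt(6.674e-11 * 3.978e+30 / 6.582e+11) = 20083.2205

20083.2205 m/s


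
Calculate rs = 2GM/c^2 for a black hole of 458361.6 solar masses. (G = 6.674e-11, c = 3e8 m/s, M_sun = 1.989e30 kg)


M = 458361.6 * 1.989e30 kg = 9.116812224e+35 kg. rs = 2GM/c^2 = 2 * 6.674e-11 * 9.116812224e+35 / (3e8)^2 = 1.352e+09

1.352e+09 m


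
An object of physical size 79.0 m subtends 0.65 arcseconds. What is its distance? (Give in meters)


D = size / theta_rad, theta_rad = 0.65 * pi/(180*3600) = 3.151e-06, D = 2.507e+07

2.507e+07 m


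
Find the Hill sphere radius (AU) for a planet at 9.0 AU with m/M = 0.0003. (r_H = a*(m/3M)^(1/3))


r_H = a * (m/3M)^(1/3) = 9.0 * (0.0003/3)^(1/3) = 0.4177

0.4177 AU


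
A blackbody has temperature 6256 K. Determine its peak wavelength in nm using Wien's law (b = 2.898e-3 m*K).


lam_max = b / T = 2.898e-3 / 6256 = 4.632e-07 m = 463.2353 nm

463.2353 nm


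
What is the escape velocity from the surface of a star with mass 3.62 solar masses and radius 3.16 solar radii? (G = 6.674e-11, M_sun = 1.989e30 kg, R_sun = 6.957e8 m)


M = 3.62 * 1.989e30 kg = 7.20018e+30 kg; R = 3.16 * 6.957e8 m = 2.198412e+09 m. v_esc = sqrt(2GM/R) = sqrt(2 * 6.674e-11 * 7.20018e+30 / 2.198412e+09) = 661188.411

661188.411 m/s


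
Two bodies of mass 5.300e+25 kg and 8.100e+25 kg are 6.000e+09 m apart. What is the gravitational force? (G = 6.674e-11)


F = G*m1*m2/r^2 = 6.674e-11 * 5.300e+25 * 8.100e+25 / (6.000e+09)^2 = 6.674e-11 * 4.293e+51 / 3.600e+19 = 7.959e+21

7.959e+21 N


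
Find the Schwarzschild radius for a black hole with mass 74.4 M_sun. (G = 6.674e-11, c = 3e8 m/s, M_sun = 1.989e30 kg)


M = 74.4 * 1.989e30 kg = 1.479816e+32 kg. rs = 2GM/c^2 = 2 * 6.674e-11 * 1.479816e+32 / (3e8)^2 = 219473.1552

219473.1552 m


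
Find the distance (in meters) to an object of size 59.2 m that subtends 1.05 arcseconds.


D = size / theta_rad, theta_rad = 1.05 * pi/(180*3600) = 5.091e-06, D = 1.163e+07

1.163e+07 m


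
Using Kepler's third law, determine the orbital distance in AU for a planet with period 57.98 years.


a = P^(2/3) = 57.98^(2/3) = 14.9802

14.9802 AU


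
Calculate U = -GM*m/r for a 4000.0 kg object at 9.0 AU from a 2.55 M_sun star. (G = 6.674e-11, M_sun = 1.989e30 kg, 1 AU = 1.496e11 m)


M = 2.55 * 1.989e30 kg = 5.07195e+30 kg; r = 9.0 AU * 1.496e11 m/AU = 1.3464e+12 m. U = -GM*m/r = -(6.674e-11 * 5.07195e+30 * 4000.0) / 1.3464e+12 = -1.006e+12

-1.006e+12 J


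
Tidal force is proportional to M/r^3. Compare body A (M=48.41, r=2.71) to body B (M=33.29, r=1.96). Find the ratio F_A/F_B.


Ratio = (M1/r1^3) / (M2/r2^3) = (48.41/2.71^3) / (33.29/1.96^3) = 0.5502

0.5502


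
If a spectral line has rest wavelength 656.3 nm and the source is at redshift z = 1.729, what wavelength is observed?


lam_obs = lam_emit * (1 + z) = 656.3 * (1 + 1.729) = 1791.0427

1791.0427 nm


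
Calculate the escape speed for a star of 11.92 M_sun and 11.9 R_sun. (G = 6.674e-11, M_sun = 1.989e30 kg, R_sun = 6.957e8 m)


M = 11.92 * 1.989e30 kg = 2.370888e+31 kg; R = 11.9 * 6.957e8 m = 8.27883e+09 m. v_esc = sqrt(2GM/R) = sqrt(2 * 6.674e-11 * 2.370888e+31 / 8.27883e+09) = 618271.3694

618271.3694 m/s


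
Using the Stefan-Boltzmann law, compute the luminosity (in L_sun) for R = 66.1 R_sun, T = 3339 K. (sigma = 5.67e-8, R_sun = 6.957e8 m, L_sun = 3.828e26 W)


R = 66.1 * 6.957e8 m = 4.598577e+10 m. L = 4*pi*R^2*sigma*T^4 = 4*pi*(4.598577e+10)^2 * 5.67e-8 * 3339^4 = 1.872860908e+29 W. L/L_sun = 1.872860908e+29 / 3.828e26 = 489.2531

489.2531 L_sun


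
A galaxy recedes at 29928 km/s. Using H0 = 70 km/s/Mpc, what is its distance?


d = v / H0 = 29928 / 70 = 427.5429

427.5429 Mpc


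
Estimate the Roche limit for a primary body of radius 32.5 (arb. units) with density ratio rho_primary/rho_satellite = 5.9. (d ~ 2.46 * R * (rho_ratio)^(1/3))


d_Roche = 2.46 * 32.5 * 5.9^(1/3) = 144.4672

144.4672


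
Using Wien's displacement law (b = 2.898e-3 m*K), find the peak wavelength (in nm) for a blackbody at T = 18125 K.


lam_max = b / T = 2.898e-3 / 18125 = 1.599e-07 m = 159.8897 nm

159.8897 nm


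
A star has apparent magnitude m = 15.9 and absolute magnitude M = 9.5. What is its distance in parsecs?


d = 10^((m - M + 5)/5) = 10^((15.9 - 9.5 + 5)/5) = 190.5461

190.5461 pc


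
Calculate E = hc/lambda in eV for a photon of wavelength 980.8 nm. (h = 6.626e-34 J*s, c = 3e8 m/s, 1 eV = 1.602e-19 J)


E = hc/lambda = 6.626e-34 * 3e8 / 9.808e-07 = 2.027e-19 J = 1.2651 eV

1.2651 eV


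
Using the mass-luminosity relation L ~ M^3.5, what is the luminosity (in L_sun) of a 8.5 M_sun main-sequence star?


L/L_sun = (M/M_sun)^3.5 = 8.5^3.5 = 1790.4667

1790.4667 L_sun


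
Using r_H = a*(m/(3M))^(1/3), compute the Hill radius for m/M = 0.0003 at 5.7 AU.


r_H = a * (m/3M)^(1/3) = 5.7 * (0.0003/3)^(1/3) = 0.2646

0.2646 AU


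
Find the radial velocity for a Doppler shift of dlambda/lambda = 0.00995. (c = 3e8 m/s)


v = (dlambda/lambda) * c = 0.00995 * 3e8 = 2.985e+06

2.985e+06 m/s


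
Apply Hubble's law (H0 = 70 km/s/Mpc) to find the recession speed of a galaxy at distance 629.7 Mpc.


v = H0 * d = 70 * 629.7 = 44079.0

44079.0 km/s


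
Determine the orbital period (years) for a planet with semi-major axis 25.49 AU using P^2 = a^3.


P = a^(3/2) = 25.49^1.5 = 128.6929

128.6929 years


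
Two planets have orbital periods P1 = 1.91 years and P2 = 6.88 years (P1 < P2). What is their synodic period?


1/P_syn = |1/P1 - 1/P2| = |1/1.91 - 1/6.88| => P_syn = 2.644

2.644 years


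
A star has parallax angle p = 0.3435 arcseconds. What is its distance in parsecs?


d = 1/p = 1/0.3435 = 2.9112

2.9112 pc


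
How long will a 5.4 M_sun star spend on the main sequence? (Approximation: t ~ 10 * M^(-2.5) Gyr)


t = 10 * M^(-2.5) = 10 * 5.4^(-2.5) = 0.1476

0.1476 Gyr


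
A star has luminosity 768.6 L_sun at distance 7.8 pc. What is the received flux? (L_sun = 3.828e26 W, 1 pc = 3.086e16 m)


F = L / (4*pi*d^2) = 2.942e+29 / (4*pi*(2.407e+17)^2) = 4.041e-07

4.041e-07 W/m^2


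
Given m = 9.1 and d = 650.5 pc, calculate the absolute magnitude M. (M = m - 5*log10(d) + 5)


M = m - 5*log10(d) + 5 = 9.1 - 5*log10(650.5) + 5 = 0.0338

0.0338


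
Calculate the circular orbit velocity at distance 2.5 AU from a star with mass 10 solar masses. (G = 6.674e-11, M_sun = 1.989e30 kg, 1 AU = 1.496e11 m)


v = sqrt(GM/r) = sqrt(6.674e-11 * 1.989e+31 / 3.740e+11) = 59576.4597

59576.4597 m/s


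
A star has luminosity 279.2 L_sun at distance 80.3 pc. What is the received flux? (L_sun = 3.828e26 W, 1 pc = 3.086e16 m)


F = L / (4*pi*d^2) = 1.069e+29 / (4*pi*(2.478e+18)^2) = 1.385e-09

1.385e-09 W/m^2


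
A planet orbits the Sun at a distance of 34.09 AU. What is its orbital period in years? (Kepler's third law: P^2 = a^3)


P = a^(3/2) = 34.09^1.5 = 199.0401

199.0401 years


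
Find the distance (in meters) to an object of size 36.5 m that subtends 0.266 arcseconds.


D = size / theta_rad, theta_rad = 0.266 * pi/(180*3600) = 1.290e-06, D = 2.830e+07

2.830e+07 m


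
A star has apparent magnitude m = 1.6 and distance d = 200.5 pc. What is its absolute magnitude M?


M = m - 5*log10(d) + 5 = 1.6 - 5*log10(200.5) + 5 = -4.9106

-4.9106


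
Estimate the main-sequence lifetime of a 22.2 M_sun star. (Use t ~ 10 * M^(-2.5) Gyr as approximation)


t = 10 * M^(-2.5) = 10 * 22.2^(-2.5) = 0.0043

0.0043 Gyr


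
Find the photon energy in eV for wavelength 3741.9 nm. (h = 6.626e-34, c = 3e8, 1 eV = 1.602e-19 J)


E = hc/lambda = 6.626e-34 * 3e8 / 3.742e-06 = 5.312e-20 J = 0.3316 eV

0.3316 eV


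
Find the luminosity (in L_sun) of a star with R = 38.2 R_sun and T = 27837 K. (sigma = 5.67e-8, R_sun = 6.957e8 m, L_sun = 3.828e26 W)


R = 38.2 * 6.957e8 m = 2.657574e+10 m. L = 4*pi*R^2*sigma*T^4 = 4*pi*(2.657574e+10)^2 * 5.67e-8 * 27837^4 = 3.021714115e+32 W. L/L_sun = 3.021714115e+32 / 3.828e26 = 789371.5033

789371.5033 L_sun


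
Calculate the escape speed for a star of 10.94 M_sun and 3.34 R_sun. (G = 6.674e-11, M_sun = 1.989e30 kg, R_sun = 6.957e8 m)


M = 10.94 * 1.989e30 kg = 2.175966e+31 kg; R = 3.34 * 6.957e8 m = 2.323638e+09 m. v_esc = sqrt(2GM/R) = sqrt(2 * 6.674e-11 * 2.175966e+31 / 2.323638e+09) = 1.118e+06

1.118e+06 m/s


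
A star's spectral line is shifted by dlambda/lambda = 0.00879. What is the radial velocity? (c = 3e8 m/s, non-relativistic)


v = (dlambda/lambda) * c = 0.00879 * 3e8 = 2.637e+06

2.637e+06 m/s


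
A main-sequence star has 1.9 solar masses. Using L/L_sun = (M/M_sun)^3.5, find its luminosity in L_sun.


L/L_sun = (M/M_sun)^3.5 = 1.9^3.5 = 9.4545

9.4545 L_sun


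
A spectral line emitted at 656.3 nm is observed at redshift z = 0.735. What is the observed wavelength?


lam_obs = lam_emit * (1 + z) = 656.3 * (1 + 0.735) = 1138.6805

1138.6805 nm


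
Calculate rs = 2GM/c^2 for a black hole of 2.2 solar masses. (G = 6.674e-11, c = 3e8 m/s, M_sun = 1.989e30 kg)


M = 2.2 * 1.989e30 kg = 4.3758e+30 kg. rs = 2GM/c^2 = 2 * 6.674e-11 * 4.3758e+30 / (3e8)^2 = 6489.7976

6489.7976 m


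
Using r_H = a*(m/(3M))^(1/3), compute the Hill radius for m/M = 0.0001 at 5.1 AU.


r_H = a * (m/3M)^(1/3) = 5.1 * (0.0001/3)^(1/3) = 0.1641

0.1641 AU


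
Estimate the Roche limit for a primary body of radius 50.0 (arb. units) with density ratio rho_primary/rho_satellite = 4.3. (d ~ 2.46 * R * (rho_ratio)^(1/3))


d_Roche = 2.46 * 50.0 * 4.3^(1/3) = 200.0144

200.0144


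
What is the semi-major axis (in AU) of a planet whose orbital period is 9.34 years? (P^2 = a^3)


a = P^(2/3) = 9.34^(2/3) = 4.435

4.435 AU


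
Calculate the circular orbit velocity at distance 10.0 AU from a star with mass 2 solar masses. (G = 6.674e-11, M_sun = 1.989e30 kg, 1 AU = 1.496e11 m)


v = sqrt(GM/r) = sqrt(6.674e-11 * 3.978e+30 / 1.496e+12) = 13321.7014

13321.7014 m/s


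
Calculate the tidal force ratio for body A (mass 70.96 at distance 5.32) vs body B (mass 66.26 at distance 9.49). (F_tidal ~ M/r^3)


Ratio = (M1/r1^3) / (M2/r2^3) = (70.96/5.32^3) / (66.26/9.49^3) = 6.0789

6.0789


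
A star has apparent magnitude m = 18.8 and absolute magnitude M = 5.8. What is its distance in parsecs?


d = 10^((m - M + 5)/5) = 10^((18.8 - 5.8 + 5)/5) = 3981.0717

3981.0717 pc


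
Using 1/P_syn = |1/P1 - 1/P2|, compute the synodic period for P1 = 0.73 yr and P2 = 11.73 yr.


1/P_syn = |1/P1 - 1/P2| = |1/0.73 - 1/11.73| => P_syn = 0.7784

0.7784 years


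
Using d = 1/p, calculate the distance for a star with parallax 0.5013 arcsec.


d = 1/p = 1/0.5013 = 1.9948

1.9948 pc


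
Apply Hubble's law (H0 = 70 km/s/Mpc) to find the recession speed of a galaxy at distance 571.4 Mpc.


v = H0 * d = 70 * 571.4 = 39998.0

39998.0 km/s


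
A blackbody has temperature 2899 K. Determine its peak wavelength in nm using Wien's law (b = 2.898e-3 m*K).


lam_max = b / T = 2.898e-3 / 2899 = 9.997e-07 m = 999.6551 nm

999.6551 nm


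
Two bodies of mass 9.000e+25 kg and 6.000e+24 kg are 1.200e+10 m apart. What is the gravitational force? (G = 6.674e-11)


F = G*m1*m2/r^2 = 6.674e-11 * 9.000e+25 * 6.000e+24 / (1.200e+10)^2 = 6.674e-11 * 5.400e+50 / 1.440e+20 = 2.503e+20

2.503e+20 N


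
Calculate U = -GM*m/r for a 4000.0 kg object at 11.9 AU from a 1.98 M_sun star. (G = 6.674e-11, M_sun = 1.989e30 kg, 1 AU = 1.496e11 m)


M = 1.98 * 1.989e30 kg = 3.93822e+30 kg; r = 11.9 AU * 1.496e11 m/AU = 1.78024e+12 m. U = -GM*m/r = -(6.674e-11 * 3.93822e+30 * 4000.0) / 1.78024e+12 = -5.906e+11

-5.906e+11 J


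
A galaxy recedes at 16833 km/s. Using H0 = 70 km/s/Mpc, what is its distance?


d = v / H0 = 16833 / 70 = 240.4714

240.4714 Mpc


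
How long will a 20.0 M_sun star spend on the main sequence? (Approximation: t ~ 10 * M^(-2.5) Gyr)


t = 10 * M^(-2.5) = 10 * 20.0^(-2.5) = 0.0056

0.0056 Gyr


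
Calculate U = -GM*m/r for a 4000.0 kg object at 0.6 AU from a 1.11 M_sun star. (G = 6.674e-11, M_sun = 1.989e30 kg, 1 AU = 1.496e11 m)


M = 1.11 * 1.989e30 kg = 2.20779e+30 kg; r = 0.6 AU * 1.496e11 m/AU = 8.976e+10 m. U = -GM*m/r = -(6.674e-11 * 2.20779e+30 * 4000.0) / 8.976e+10 = -6.566e+12

-6.566e+12 J


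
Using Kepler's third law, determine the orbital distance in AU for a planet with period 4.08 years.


a = P^(2/3) = 4.08^(2/3) = 2.5533

2.5533 AU


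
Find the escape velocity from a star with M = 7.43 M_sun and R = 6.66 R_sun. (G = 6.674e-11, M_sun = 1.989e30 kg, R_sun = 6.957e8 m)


M = 7.43 * 1.989e30 kg = 1.477827e+31 kg; R = 6.66 * 6.957e8 m = 4.633362e+09 m. v_esc = sqrt(2GM/R) = sqrt(2 * 6.674e-11 * 1.477827e+31 / 4.633362e+09) = 652486.8766

652486.8766 m/s


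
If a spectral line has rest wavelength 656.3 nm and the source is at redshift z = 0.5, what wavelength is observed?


lam_obs = lam_emit * (1 + z) = 656.3 * (1 + 0.5) = 984.45

984.45 nm


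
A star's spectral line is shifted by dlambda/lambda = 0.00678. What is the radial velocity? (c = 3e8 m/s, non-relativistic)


v = (dlambda/lambda) * c = 0.00678 * 3e8 = 2.034e+06

2.034e+06 m/s


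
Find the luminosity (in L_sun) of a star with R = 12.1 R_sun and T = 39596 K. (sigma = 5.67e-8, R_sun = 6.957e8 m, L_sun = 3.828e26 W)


R = 12.1 * 6.957e8 m = 8.41797e+09 m. L = 4*pi*R^2*sigma*T^4 = 4*pi*(8.41797e+09)^2 * 5.67e-8 * 39596^4 = 1.241117595e+32 W. L/L_sun = 1.241117595e+32 / 3.828e26 = 324220.8974

324220.8974 L_sun


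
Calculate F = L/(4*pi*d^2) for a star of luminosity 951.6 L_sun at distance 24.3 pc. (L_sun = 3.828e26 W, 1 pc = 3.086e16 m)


F = L / (4*pi*d^2) = 3.643e+29 / (4*pi*(7.499e+17)^2) = 5.155e-08

5.155e-08 W/m^2


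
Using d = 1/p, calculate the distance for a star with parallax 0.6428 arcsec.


d = 1/p = 1/0.6428 = 1.5557

1.5557 pc


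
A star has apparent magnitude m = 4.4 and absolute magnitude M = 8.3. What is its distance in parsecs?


d = 10^((m - M + 5)/5) = 10^((4.4 - 8.3 + 5)/5) = 1.6596

1.6596 pc


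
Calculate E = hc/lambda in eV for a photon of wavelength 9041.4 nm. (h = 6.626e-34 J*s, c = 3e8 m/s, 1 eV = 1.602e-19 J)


E = hc/lambda = 6.626e-34 * 3e8 / 9.041e-06 = 2.199e-20 J = 0.1372 eV

0.1372 eV


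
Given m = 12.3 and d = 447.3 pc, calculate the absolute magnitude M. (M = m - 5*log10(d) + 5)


M = m - 5*log10(d) + 5 = 12.3 - 5*log10(447.3) + 5 = 4.047

4.047


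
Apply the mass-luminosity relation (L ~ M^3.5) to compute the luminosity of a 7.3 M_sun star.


L/L_sun = (M/M_sun)^3.5 = 7.3^3.5 = 1051.0661

1051.0661 L_sun


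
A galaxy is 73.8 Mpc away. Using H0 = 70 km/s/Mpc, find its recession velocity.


v = H0 * d = 70 * 73.8 = 5166.0

5166.0 km/s


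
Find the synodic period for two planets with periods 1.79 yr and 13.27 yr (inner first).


1/P_syn = |1/P1 - 1/P2| = |1/1.79 - 1/13.27| => P_syn = 2.0691

2.0691 years


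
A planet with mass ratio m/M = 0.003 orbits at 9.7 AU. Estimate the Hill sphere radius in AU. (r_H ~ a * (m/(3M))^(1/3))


r_H = a * (m/3M)^(1/3) = 9.7 * (0.003/3)^(1/3) = 0.97

0.97 AU


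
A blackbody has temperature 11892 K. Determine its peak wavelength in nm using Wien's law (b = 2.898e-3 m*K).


lam_max = b / T = 2.898e-3 / 11892 = 2.437e-07 m = 243.6932 nm

243.6932 nm


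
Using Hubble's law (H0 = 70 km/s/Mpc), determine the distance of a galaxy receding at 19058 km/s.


d = v / H0 = 19058 / 70 = 272.2571

272.2571 Mpc


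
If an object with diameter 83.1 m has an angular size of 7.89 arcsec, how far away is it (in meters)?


D = size / theta_rad, theta_rad = 7.89 * pi/(180*3600) = 3.825e-05, D = 2.172e+06

2.172e+06 m


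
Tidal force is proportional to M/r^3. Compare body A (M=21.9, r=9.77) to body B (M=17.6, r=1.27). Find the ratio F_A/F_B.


Ratio = (M1/r1^3) / (M2/r2^3) = (21.9/9.77^3) / (17.6/1.27^3) = 0.0027

0.0027


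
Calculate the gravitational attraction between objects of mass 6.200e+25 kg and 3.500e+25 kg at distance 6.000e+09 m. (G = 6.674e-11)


F = G*m1*m2/r^2 = 6.674e-11 * 6.200e+25 * 3.500e+25 / (6.000e+09)^2 = 6.674e-11 * 2.170e+51 / 3.600e+19 = 4.023e+21

4.023e+21 N


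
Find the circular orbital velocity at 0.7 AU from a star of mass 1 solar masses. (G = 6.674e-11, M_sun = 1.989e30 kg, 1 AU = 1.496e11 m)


v = sqrt(GM/r) = sqrt(6.674e-11 * 1.989e+30 / 1.047e+11) = 35603.7445

35603.7445 m/s


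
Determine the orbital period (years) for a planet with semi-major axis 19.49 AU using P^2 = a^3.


P = a^(3/2) = 19.49^1.5 = 86.0434

86.0434 years


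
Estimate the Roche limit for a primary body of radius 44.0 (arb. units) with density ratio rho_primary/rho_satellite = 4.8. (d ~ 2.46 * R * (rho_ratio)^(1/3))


d_Roche = 2.46 * 44.0 * 4.8^(1/3) = 182.5863

182.5863


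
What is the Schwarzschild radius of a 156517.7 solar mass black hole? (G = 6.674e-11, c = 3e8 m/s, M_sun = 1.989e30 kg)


M = 156517.7 * 1.989e30 kg = 3.113137053e+35 kg. rs = 2GM/c^2 = 2 * 6.674e-11 * 3.113137053e+35 / (3e8)^2 = 4.617e+08

4.617e+08 m


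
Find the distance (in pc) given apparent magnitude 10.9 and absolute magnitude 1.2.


d = 10^((m - M + 5)/5) = 10^((10.9 - 1.2 + 5)/5) = 870.9636

870.9636 pc


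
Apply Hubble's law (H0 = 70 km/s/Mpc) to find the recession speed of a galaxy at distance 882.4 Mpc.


v = H0 * d = 70 * 882.4 = 61768.0

61768.0 km/s


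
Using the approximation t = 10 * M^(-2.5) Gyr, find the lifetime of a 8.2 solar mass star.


t = 10 * M^(-2.5) = 10 * 8.2^(-2.5) = 0.0519

0.0519 Gyr


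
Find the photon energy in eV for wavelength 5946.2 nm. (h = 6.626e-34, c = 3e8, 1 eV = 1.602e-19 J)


E = hc/lambda = 6.626e-34 * 3e8 / 5.946e-06 = 3.343e-20 J = 0.2087 eV

0.2087 eV


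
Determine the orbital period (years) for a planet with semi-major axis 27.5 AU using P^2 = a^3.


P = a^(3/2) = 27.5^1.5 = 144.2112

144.2112 years


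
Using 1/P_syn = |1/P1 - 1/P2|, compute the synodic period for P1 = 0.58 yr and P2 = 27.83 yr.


1/P_syn = |1/P1 - 1/P2| = |1/0.58 - 1/27.83| => P_syn = 0.5923

0.5923 years


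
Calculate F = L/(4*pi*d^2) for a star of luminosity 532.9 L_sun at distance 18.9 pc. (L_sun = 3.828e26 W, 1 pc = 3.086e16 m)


F = L / (4*pi*d^2) = 2.040e+29 / (4*pi*(5.833e+17)^2) = 4.772e-08

4.772e-08 W/m^2


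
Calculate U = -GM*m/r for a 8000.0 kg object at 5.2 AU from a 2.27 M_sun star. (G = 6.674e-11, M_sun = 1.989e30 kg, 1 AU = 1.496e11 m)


M = 2.27 * 1.989e30 kg = 4.51503e+30 kg; r = 5.2 AU * 1.496e11 m/AU = 7.7792e+11 m. U = -GM*m/r = -(6.674e-11 * 4.51503e+30 * 8000.0) / 7.7792e+11 = -3.099e+12

-3.099e+12 J


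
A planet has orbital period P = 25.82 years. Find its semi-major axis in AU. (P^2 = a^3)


a = P^(2/3) = 25.82^(2/3) = 8.7358

8.7358 AU


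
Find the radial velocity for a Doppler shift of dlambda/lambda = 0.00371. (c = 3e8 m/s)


v = (dlambda/lambda) * c = 0.00371 * 3e8 = 1.113e+06

1.113e+06 m/s


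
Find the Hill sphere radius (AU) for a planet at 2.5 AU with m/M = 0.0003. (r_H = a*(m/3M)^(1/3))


r_H = a * (m/3M)^(1/3) = 2.5 * (0.0003/3)^(1/3) = 0.116

0.116 AU


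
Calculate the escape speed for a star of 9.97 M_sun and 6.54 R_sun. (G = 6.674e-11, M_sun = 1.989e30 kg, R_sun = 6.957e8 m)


M = 9.97 * 1.989e30 kg = 1.983033e+31 kg; R = 6.54 * 6.957e8 m = 4.549878e+09 m. v_esc = sqrt(2GM/R) = sqrt(2 * 6.674e-11 * 1.983033e+31 / 4.549878e+09) = 762734.1541

762734.1541 m/s


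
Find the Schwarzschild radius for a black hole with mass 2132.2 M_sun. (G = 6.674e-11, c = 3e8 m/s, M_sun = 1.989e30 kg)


M = 2132.2 * 1.989e30 kg = 4.2409458e+33 kg. rs = 2GM/c^2 = 2 * 6.674e-11 * 4.2409458e+33 / (3e8)^2 = 6.290e+06

6.290e+06 m


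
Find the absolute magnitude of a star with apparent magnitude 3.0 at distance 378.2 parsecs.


M = m - 5*log10(d) + 5 = 3.0 - 5*log10(378.2) + 5 = -4.8886

-4.8886


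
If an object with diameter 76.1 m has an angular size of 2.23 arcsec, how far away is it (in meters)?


D = size / theta_rad, theta_rad = 2.23 * pi/(180*3600) = 1.081e-05, D = 7.039e+06

7.039e+06 m


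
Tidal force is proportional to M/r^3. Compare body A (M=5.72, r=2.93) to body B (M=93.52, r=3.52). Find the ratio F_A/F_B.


Ratio = (M1/r1^3) / (M2/r2^3) = (5.72/2.93^3) / (93.52/3.52^3) = 0.1061

0.1061


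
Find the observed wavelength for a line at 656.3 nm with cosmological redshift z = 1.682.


lam_obs = lam_emit * (1 + z) = 656.3 * (1 + 1.682) = 1760.1966

1760.1966 nm


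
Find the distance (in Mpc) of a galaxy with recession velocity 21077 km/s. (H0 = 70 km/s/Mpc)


d = v / H0 = 21077 / 70 = 301.1

301.1 Mpc


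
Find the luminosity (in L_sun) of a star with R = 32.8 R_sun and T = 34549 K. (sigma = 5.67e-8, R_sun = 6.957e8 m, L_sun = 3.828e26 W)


R = 32.8 * 6.957e8 m = 2.281896e+10 m. L = 4*pi*R^2*sigma*T^4 = 4*pi*(2.281896e+10)^2 * 5.67e-8 * 34549^4 = 5.285992506e+32 W. L/L_sun = 5.285992506e+32 / 3.828e26 = 1.381e+06

1.381e+06 L_sun


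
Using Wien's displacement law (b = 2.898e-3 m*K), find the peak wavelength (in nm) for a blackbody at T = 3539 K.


lam_max = b / T = 2.898e-3 / 3539 = 8.189e-07 m = 818.8754 nm

818.8754 nm


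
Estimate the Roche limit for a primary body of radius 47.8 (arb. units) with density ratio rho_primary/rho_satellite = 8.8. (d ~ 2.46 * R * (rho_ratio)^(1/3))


d_Roche = 2.46 * 47.8 * 8.8^(1/3) = 242.7675

242.7675


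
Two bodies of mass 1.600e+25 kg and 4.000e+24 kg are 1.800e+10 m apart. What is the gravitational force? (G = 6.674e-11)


F = G*m1*m2/r^2 = 6.674e-11 * 1.600e+25 * 4.000e+24 / (1.800e+10)^2 = 6.674e-11 * 6.400e+49 / 3.240e+20 = 1.318e+19

1.318e+19 N


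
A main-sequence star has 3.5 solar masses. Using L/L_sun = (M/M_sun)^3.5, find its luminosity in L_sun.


L/L_sun = (M/M_sun)^3.5 = 3.5^3.5 = 80.2118

80.2118 L_sun


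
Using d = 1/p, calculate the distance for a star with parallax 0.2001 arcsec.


d = 1/p = 1/0.2001 = 4.9975

4.9975 pc


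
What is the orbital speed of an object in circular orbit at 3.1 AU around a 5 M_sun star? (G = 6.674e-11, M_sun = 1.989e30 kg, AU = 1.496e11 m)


v = sqrt(GM/r) = sqrt(6.674e-11 * 9.945e+30 / 4.638e+11) = 37831.0897

37831.0897 m/s


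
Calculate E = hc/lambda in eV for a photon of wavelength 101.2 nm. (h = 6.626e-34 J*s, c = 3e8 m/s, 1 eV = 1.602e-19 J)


E = hc/lambda = 6.626e-34 * 3e8 / 1.012e-07 = 1.964e-18 J = 12.2611 eV

12.2611 eV


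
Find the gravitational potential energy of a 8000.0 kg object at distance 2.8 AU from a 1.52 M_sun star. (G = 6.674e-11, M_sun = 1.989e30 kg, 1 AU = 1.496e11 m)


M = 1.52 * 1.989e30 kg = 3.02328e+30 kg; r = 2.8 AU * 1.496e11 m/AU = 4.1888e+11 m. U = -GM*m/r = -(6.674e-11 * 3.02328e+30 * 8000.0) / 4.1888e+11 = -3.854e+12

-3.854e+12 J


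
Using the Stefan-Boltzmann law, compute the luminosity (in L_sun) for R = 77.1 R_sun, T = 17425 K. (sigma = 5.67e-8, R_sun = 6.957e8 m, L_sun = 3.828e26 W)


R = 77.1 * 6.957e8 m = 5.363847e+10 m. L = 4*pi*R^2*sigma*T^4 = 4*pi*(5.363847e+10)^2 * 5.67e-8 * 17425^4 = 1.889891331e+32 W. L/L_sun = 1.889891331e+32 / 3.828e26 = 493702.0195

493702.0195 L_sun


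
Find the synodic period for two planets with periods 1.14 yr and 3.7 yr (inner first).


1/P_syn = |1/P1 - 1/P2| = |1/1.14 - 1/3.7| => P_syn = 1.6477

1.6477 years


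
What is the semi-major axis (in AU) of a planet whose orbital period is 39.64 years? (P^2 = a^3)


a = P^(2/3) = 39.64^(2/3) = 11.6258

11.6258 AU


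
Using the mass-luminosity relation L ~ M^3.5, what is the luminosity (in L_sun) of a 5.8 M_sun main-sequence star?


L/L_sun = (M/M_sun)^3.5 = 5.8^3.5 = 469.8919

469.8919 L_sun


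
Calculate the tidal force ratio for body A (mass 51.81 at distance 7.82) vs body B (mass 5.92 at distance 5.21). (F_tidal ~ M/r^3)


Ratio = (M1/r1^3) / (M2/r2^3) = (51.81/7.82^3) / (5.92/5.21^3) = 2.5881

2.5881


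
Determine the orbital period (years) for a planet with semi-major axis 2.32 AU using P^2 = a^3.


P = a^(3/2) = 2.32^1.5 = 3.5337

3.5337 years


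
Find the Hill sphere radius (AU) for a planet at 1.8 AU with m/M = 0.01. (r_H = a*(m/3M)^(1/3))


r_H = a * (m/3M)^(1/3) = 1.8 * (0.01/3)^(1/3) = 0.2689

0.2689 AU


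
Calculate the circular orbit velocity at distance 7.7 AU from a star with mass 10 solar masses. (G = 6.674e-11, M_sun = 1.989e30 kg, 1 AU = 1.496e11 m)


v = sqrt(GM/r) = sqrt(6.674e-11 * 1.989e+31 / 1.152e+12) = 33946.8384

33946.8384 m/s


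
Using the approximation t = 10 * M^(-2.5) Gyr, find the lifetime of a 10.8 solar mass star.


t = 10 * M^(-2.5) = 10 * 10.8^(-2.5) = 0.0261

0.0261 Gyr


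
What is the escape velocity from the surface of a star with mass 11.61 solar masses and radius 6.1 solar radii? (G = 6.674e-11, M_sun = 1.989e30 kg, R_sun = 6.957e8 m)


M = 11.61 * 1.989e30 kg = 2.309229e+31 kg; R = 6.1 * 6.957e8 m = 4.24377e+09 m. v_esc = sqrt(2GM/R) = sqrt(2 * 6.674e-11 * 2.309229e+31 / 4.24377e+09) = 852247.3927

852247.3927 m/s


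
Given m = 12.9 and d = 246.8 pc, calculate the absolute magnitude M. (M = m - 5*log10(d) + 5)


M = m - 5*log10(d) + 5 = 12.9 - 5*log10(246.8) + 5 = 5.9383

5.9383


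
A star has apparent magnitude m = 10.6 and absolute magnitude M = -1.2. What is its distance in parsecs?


d = 10^((m - M + 5)/5) = 10^((10.6 - -1.2 + 5)/5) = 2290.8677

2290.8677 pc


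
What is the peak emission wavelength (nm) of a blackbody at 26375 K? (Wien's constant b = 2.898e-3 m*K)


lam_max = b / T = 2.898e-3 / 26375 = 1.099e-07 m = 109.8768 nm

109.8768 nm


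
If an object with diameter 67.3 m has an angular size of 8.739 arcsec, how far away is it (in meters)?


D = size / theta_rad, theta_rad = 8.739 * pi/(180*3600) = 4.237e-05, D = 1.588e+06

1.588e+06 m


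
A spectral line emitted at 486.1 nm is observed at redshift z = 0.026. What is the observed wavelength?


lam_obs = lam_emit * (1 + z) = 486.1 * (1 + 0.026) = 498.7386

498.7386 nm


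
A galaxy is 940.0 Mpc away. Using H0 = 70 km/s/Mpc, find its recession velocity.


v = H0 * d = 70 * 940.0 = 65800.0

65800.0 km/s


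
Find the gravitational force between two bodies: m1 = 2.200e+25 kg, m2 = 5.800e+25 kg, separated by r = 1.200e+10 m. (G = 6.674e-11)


F = G*m1*m2/r^2 = 6.674e-11 * 2.200e+25 * 5.800e+25 / (1.200e+10)^2 = 6.674e-11 * 1.276e+51 / 1.440e+20 = 5.914e+20

5.914e+20 N


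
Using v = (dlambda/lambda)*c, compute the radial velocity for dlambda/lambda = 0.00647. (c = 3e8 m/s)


v = (dlambda/lambda) * c = 0.00647 * 3e8 = 1.941e+06

1.941e+06 m/s


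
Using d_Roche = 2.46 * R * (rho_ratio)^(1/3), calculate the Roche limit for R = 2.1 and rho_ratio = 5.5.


d_Roche = 2.46 * 2.1 * 5.5^(1/3) = 9.1189

9.1189


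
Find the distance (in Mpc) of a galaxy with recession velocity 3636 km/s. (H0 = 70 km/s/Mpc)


d = v / H0 = 3636 / 70 = 51.9429

51.9429 Mpc


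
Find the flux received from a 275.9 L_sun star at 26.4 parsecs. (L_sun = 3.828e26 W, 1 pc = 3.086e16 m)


F = L / (4*pi*d^2) = 1.056e+29 / (4*pi*(8.147e+17)^2) = 1.266e-08

1.266e-08 W/m^2


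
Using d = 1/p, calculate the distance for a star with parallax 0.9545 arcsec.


d = 1/p = 1/0.9545 = 1.0477

1.0477 pc


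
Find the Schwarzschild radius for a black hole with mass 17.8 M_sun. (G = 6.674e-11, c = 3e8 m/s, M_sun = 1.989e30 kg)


M = 17.8 * 1.989e30 kg = 3.54042e+31 kg. rs = 2GM/c^2 = 2 * 6.674e-11 * 3.54042e+31 / (3e8)^2 = 52508.3624

52508.3624 m


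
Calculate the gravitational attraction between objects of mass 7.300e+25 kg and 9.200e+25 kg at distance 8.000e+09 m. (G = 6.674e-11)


F = G*m1*m2/r^2 = 6.674e-11 * 7.300e+25 * 9.200e+25 / (8.000e+09)^2 = 6.674e-11 * 6.716e+51 / 6.400e+19 = 7.004e+21

7.004e+21 N


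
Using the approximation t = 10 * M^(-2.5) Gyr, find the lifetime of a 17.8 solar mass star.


t = 10 * M^(-2.5) = 10 * 17.8^(-2.5) = 0.0075

0.0075 Gyr


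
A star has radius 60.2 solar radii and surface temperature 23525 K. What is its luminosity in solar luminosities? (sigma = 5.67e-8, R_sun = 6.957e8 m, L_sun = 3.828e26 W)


R = 60.2 * 6.957e8 m = 4.188114e+10 m. L = 4*pi*R^2*sigma*T^4 = 4*pi*(4.188114e+10)^2 * 5.67e-8 * 23525^4 = 3.82779297e+32 W. L/L_sun = 3.82779297e+32 / 3.828e26 = 999945.9171

999945.9171 L_sun


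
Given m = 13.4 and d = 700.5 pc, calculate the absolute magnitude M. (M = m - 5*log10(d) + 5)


M = m - 5*log10(d) + 5 = 13.4 - 5*log10(700.5) + 5 = 4.173

4.173


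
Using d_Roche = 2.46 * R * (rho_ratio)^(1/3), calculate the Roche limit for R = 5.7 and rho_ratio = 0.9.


d_Roche = 2.46 * 5.7 * 0.9^(1/3) = 13.5381

13.5381


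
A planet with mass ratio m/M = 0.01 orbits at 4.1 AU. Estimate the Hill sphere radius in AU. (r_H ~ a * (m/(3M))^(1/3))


r_H = a * (m/3M)^(1/3) = 4.1 * (0.01/3)^(1/3) = 0.6125

0.6125 AU


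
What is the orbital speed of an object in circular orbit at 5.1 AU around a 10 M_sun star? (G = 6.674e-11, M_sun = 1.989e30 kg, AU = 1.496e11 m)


v = sqrt(GM/r) = sqrt(6.674e-11 * 1.989e+31 / 7.630e+11) = 41711.865

41711.865 m/s


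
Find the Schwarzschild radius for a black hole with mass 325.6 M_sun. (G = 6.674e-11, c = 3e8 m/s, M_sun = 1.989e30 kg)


M = 325.6 * 1.989e30 kg = 6.476184e+32 kg. rs = 2GM/c^2 = 2 * 6.674e-11 * 6.476184e+32 / (3e8)^2 = 960490.0448

960490.0448 m


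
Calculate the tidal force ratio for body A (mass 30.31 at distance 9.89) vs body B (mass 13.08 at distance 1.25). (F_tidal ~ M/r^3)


Ratio = (M1/r1^3) / (M2/r2^3) = (30.31/9.89^3) / (13.08/1.25^3) = 0.0047

0.0047


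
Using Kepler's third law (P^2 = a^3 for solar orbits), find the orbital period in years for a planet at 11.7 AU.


P = a^(3/2) = 11.7^1.5 = 40.0202

40.0202 years


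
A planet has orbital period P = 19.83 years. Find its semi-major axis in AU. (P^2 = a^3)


a = P^(2/3) = 19.83^(2/3) = 7.3263

7.3263 AU


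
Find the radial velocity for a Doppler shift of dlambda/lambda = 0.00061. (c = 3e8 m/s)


v = (dlambda/lambda) * c = 0.00061 * 3e8 = 183000.0

183000.0 m/s


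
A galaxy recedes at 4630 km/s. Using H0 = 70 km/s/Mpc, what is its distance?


d = v / H0 = 4630 / 70 = 66.1429

66.1429 Mpc


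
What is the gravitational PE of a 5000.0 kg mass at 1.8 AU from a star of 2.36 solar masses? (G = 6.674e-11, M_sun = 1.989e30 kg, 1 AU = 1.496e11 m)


M = 2.36 * 1.989e30 kg = 4.69404e+30 kg; r = 1.8 AU * 1.496e11 m/AU = 2.6928e+11 m. U = -GM*m/r = -(6.674e-11 * 4.69404e+30 * 5000.0) / 2.6928e+11 = -5.817e+12

-5.817e+12 J


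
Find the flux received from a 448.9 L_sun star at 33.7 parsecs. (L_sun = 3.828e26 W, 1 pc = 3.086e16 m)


F = L / (4*pi*d^2) = 1.718e+29 / (4*pi*(1.040e+18)^2) = 1.264e-08

1.264e-08 W/m^2


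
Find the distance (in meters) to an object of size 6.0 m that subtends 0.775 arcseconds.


D = size / theta_rad, theta_rad = 0.775 * pi/(180*3600) = 3.757e-06, D = 1.597e+06

1.597e+06 m


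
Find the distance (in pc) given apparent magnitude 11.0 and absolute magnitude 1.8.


d = 10^((m - M + 5)/5) = 10^((11.0 - 1.8 + 5)/5) = 691.831

691.831 pc


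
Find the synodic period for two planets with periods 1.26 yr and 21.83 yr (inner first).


1/P_syn = |1/P1 - 1/P2| = |1/1.26 - 1/21.83| => P_syn = 1.3372

1.3372 years


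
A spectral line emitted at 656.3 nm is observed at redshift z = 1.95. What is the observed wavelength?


lam_obs = lam_emit * (1 + z) = 656.3 * (1 + 1.95) = 1936.085

1936.085 nm


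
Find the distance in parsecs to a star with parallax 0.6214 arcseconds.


d = 1/p = 1/0.6214 = 1.6093

1.6093 pc


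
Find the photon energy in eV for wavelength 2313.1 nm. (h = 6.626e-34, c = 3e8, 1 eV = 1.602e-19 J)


E = hc/lambda = 6.626e-34 * 3e8 / 2.313e-06 = 8.594e-20 J = 0.5364 eV

0.5364 eV


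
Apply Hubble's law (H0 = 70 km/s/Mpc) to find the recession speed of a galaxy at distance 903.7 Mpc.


v = H0 * d = 70 * 903.7 = 63259.0

63259.0 km/s


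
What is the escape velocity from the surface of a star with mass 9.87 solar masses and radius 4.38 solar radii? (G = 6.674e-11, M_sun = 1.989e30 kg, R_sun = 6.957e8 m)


M = 9.87 * 1.989e30 kg = 1.963143e+31 kg; R = 4.38 * 6.957e8 m = 3.047166e+09 m. v_esc = sqrt(2GM/R) = sqrt(2 * 6.674e-11 * 1.963143e+31 / 3.047166e+09) = 927333.6302

927333.6302 m/s


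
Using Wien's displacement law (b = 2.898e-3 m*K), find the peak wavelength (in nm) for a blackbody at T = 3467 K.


lam_max = b / T = 2.898e-3 / 3467 = 8.359e-07 m = 835.8812 nm

835.8812 nm


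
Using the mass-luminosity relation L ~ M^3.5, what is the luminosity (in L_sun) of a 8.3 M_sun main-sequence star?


L/L_sun = (M/M_sun)^3.5 = 8.3^3.5 = 1647.3024

1647.3024 L_sun


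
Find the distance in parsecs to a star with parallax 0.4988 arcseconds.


d = 1/p = 1/0.4988 = 2.0048

2.0048 pc


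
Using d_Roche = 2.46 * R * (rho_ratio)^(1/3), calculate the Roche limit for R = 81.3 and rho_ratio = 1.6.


d_Roche = 2.46 * 81.3 * 1.6^(1/3) = 233.9191

233.9191


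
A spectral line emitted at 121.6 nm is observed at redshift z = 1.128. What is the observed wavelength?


lam_obs = lam_emit * (1 + z) = 121.6 * (1 + 1.128) = 258.7648

258.7648 nm


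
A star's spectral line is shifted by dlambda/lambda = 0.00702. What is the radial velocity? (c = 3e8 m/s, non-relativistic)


v = (dlambda/lambda) * c = 0.00702 * 3e8 = 2.106e+06

2.106e+06 m/s


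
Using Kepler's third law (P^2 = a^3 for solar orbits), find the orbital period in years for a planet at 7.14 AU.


P = a^(3/2) = 7.14^1.5 = 19.0786

19.0786 years


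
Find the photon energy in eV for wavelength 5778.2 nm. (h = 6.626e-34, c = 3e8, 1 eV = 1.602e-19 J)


E = hc/lambda = 6.626e-34 * 3e8 / 5.778e-06 = 3.440e-20 J = 0.2147 eV

0.2147 eV


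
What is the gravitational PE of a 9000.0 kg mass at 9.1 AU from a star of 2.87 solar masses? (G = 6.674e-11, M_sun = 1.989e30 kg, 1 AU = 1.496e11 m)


M = 2.87 * 1.989e30 kg = 5.70843e+30 kg; r = 9.1 AU * 1.496e11 m/AU = 1.36136e+12 m. U = -GM*m/r = -(6.674e-11 * 5.70843e+30 * 9000.0) / 1.36136e+12 = -2.519e+12

-2.519e+12 J


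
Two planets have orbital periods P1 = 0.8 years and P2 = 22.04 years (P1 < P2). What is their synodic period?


1/P_syn = |1/P1 - 1/P2| = |1/0.8 - 1/22.04| => P_syn = 0.8301

0.8301 years


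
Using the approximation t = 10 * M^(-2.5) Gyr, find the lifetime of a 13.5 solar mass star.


t = 10 * M^(-2.5) = 10 * 13.5^(-2.5) = 0.0149

0.0149 Gyr


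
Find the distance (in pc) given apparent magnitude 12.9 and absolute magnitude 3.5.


d = 10^((m - M + 5)/5) = 10^((12.9 - 3.5 + 5)/5) = 758.5776

758.5776 pc


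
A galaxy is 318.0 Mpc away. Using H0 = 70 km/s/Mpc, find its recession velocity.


v = H0 * d = 70 * 318.0 = 22260.0

22260.0 km/s


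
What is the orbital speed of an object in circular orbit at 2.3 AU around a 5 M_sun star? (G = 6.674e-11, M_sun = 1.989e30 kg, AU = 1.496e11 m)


v = sqrt(GM/r) = sqrt(6.674e-11 * 9.945e+30 / 3.441e+11) = 43920.3488

43920.3488 m/s


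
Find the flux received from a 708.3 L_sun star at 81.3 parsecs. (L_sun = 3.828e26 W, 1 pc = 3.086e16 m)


F = L / (4*pi*d^2) = 2.711e+29 / (4*pi*(2.509e+18)^2) = 3.428e-09

3.428e-09 W/m^2


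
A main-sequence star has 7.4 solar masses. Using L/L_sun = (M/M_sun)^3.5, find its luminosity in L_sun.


L/L_sun = (M/M_sun)^3.5 = 7.4^3.5 = 1102.3285

1102.3285 L_sun


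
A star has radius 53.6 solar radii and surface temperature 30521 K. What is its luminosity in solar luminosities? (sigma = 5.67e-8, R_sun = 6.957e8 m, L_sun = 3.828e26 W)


R = 53.6 * 6.957e8 m = 3.728952e+10 m. L = 4*pi*R^2*sigma*T^4 = 4*pi*(3.728952e+10)^2 * 5.67e-8 * 30521^4 = 8.597289369e+32 W. L/L_sun = 8.597289369e+32 / 3.828e26 = 2.246e+06

2.246e+06 L_sun


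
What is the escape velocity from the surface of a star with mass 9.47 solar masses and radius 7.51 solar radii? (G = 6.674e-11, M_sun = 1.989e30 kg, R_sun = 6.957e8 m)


M = 9.47 * 1.989e30 kg = 1.883583e+31 kg; R = 7.51 * 6.957e8 m = 5.224707e+09 m. v_esc = sqrt(2GM/R) = sqrt(2 * 6.674e-11 * 1.883583e+31 / 5.224707e+09) = 693696.5105

693696.5105 m/s


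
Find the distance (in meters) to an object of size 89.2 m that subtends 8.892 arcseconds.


D = size / theta_rad, theta_rad = 8.892 * pi/(180*3600) = 4.311e-05, D = 2.069e+06

2.069e+06 m


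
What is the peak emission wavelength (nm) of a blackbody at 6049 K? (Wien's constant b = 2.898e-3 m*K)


lam_max = b / T = 2.898e-3 / 6049 = 4.791e-07 m = 479.0875 nm

479.0875 nm


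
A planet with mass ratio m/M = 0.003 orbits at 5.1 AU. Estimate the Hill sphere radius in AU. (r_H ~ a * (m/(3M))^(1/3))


r_H = a * (m/3M)^(1/3) = 5.1 * (0.003/3)^(1/3) = 0.51

0.51 AU


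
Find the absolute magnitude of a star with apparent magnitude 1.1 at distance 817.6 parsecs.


M = m - 5*log10(d) + 5 = 1.1 - 5*log10(817.6) + 5 = -8.4627

-8.4627


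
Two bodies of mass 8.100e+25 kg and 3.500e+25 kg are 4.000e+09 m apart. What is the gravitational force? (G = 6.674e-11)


F = G*m1*m2/r^2 = 6.674e-11 * 8.100e+25 * 3.500e+25 / (4.000e+09)^2 = 6.674e-11 * 2.835e+51 / 1.600e+19 = 1.183e+22

1.183e+22 N


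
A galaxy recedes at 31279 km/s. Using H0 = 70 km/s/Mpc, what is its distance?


d = v / H0 = 31279 / 70 = 446.8429

446.8429 Mpc


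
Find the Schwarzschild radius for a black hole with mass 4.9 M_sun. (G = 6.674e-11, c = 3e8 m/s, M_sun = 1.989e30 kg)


M = 4.9 * 1.989e30 kg = 9.7461e+30 kg. rs = 2GM/c^2 = 2 * 6.674e-11 * 9.7461e+30 / (3e8)^2 = 14454.5492

14454.5492 m


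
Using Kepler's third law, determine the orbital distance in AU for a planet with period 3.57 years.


a = P^(2/3) = 3.57^(2/3) = 2.3359

2.3359 AU


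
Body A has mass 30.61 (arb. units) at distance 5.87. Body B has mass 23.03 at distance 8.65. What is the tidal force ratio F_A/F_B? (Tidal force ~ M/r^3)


Ratio = (M1/r1^3) / (M2/r2^3) = (30.61/5.87^3) / (23.03/8.65^3) = 4.2531

4.2531


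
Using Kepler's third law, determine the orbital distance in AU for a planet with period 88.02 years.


a = P^(2/3) = 88.02^(2/3) = 19.7873

19.7873 AU


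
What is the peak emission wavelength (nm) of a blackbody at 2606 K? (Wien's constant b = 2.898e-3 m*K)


lam_max = b / T = 2.898e-3 / 2606 = 1.112e-06 m = 1112.0491 nm

1112.0491 nm


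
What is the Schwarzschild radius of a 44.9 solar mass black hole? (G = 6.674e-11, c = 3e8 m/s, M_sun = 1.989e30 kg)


M = 44.9 * 1.989e30 kg = 8.93061e+31 kg. rs = 2GM/c^2 = 2 * 6.674e-11 * 8.93061e+31 / (3e8)^2 = 132450.8692

132450.8692 m
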